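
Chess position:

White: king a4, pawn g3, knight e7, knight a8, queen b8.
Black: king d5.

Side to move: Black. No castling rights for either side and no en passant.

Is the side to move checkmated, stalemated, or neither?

neither

Black to move; black king on d5.
In check: yes, from the white knight on e7.
King squares — c4: available; d4: available; e4: available; c5: available; e5: attacked by Qb8; c6: attacked by Ne7; d6: attacked by Qb8; e6: available.
Legal moves for Black: Ke6, Kc5, Ke4, Kd4, Kc4.
Black is in check but has 5 legal moves → neither.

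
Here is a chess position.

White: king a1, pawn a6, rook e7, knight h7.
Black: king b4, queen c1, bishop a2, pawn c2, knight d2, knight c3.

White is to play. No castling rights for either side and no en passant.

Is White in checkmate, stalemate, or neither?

White to move; white king on a1.
In check: yes, from the black queen on c1.
King squares — b1: attacked by Qc1; a2: attacked by Nc3; b2: attacked by Qc1.
Legal moves for White: none.
In check with no legal moves → checkmate.

checkmate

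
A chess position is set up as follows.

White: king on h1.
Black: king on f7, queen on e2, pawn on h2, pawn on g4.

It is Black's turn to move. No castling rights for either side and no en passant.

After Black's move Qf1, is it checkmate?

no

After Qf1: white king on h1; in check: yes, from the black queen on f1.
White has 1 legal reply: Kxh2.
In check but a legal move exists → not checkmate.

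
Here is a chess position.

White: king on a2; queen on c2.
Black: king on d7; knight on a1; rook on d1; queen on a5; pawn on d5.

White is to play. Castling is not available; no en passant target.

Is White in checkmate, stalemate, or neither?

White to move; white king on a2.
In check: yes, from the black queen on a5.
Legal moves for White: Kb2, Qa4+.
White is in check but has 2 legal moves → neither.

neither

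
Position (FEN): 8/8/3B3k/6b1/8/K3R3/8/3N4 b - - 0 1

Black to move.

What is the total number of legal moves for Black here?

Black to move; king on h6.
In check: no.
Legal moves: Kh7, Kg7, Kg6, Kh5, Bd8, Be7, Bf6, Bh4, Bf4, Bxe3.
Count: 10.

10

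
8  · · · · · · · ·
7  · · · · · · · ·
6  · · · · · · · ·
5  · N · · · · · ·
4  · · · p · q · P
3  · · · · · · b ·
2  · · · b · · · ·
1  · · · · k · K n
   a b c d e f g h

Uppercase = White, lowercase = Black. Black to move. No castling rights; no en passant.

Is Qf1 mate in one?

After Qf1: white king on g1; in check: yes, from the black queen on f1.
King squares — f1: attacked by Ke1; h1: attacked by Qf1; f2: attacked by Ke1; g2: attacked by Qf1; h2: attacked by Bg3.
White has no legal moves → checkmate.

yes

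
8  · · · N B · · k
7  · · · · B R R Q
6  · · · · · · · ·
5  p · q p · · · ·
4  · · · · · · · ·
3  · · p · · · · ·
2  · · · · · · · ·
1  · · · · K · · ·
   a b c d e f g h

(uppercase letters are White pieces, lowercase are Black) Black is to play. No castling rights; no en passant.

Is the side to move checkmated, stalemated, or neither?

Black to move; black king on h8.
In check: yes, from the white queen on h7.
King squares — g7: attacked by Rf7; h7: attacked by Rg7; g8: attacked by Rg7.
Legal moves for Black: none.
In check with no legal moves → checkmate.

checkmate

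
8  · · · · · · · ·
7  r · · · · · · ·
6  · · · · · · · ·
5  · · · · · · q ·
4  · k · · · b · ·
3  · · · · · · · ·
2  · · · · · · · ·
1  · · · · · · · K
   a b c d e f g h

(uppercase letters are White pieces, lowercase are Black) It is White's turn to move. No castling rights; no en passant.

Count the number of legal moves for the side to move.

White to move; king on h1.
In check: no.
Legal moves: none.
Count: 0.

0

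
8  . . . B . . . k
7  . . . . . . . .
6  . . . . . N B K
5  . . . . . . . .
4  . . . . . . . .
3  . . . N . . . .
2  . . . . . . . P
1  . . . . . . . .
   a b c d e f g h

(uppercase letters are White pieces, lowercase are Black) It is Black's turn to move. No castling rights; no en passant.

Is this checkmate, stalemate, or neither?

Black to move; black king on h8.
In check: no.
King squares — g7: attacked by Kh6; h7: attacked by Nf6; g8: attacked by Nf6.
Legal moves for Black: none.
Not in check and no legal moves → stalemate.

stalemate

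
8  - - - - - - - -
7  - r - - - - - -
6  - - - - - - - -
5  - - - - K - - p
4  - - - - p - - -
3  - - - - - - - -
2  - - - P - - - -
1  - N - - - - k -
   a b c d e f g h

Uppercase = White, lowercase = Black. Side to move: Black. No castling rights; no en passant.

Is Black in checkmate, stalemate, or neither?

Black to move; black king on g1.
In check: no.
Legal moves for Black include: Rb8, Rh7, Rg7, Rf7, Re7+, Rd7, Rc7, Ra7, Rb6, Rb5+, Rb4, Rb3, Rb2, Rxb1, Kh2, Kg2, Kf2, Kh1, ... (list truncated; more exist).
Black has legal moves and is not in check → neither.

neither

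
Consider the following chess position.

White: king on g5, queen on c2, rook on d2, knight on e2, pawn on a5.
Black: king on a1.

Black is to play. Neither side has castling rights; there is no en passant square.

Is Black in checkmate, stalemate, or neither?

stalemate

Black to move; black king on a1.
In check: no.
King squares — b1: attacked by Qc2; a2: attacked by Qc2; b2: attacked by Qc2.
Legal moves for Black: none.
Not in check and no legal moves → stalemate.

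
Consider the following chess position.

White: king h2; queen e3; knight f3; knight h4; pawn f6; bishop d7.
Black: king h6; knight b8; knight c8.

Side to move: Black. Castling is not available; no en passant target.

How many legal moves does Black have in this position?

Black to move; king on h6.
In check: yes, from the white queen on e3.
Legal moves: Kh7, Kh5.
Count: 2.

2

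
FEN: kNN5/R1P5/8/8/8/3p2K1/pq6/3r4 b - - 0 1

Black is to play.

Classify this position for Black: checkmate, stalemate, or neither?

checkmate

Black to move; black king on a8.
In check: yes, from the white rook on a7.
King squares — a7: attacked by Nc8; b7: attacked by Ra7; b8: attacked by Pc7.
Legal moves for Black: none.
In check with no legal moves → checkmate.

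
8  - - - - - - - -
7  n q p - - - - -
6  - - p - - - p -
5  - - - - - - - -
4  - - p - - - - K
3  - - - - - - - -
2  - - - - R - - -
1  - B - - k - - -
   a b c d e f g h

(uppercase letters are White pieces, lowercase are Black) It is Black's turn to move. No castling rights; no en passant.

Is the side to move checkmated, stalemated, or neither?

Black to move; black king on e1.
In check: yes, from the white rook on e2.
Legal moves for Black: Kxe2, Kf1, Kd1.
Black is in check but has 3 legal moves → neither.

neither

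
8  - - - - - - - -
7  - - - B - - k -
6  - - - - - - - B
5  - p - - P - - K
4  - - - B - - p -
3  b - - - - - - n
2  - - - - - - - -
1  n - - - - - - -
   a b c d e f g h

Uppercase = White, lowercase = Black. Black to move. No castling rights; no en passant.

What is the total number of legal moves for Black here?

4

Black to move; king on g7.
In check: yes, from the white bishop on h6.
Legal moves: Kh8, Kg8, Kh7, Kf7.
Count: 4.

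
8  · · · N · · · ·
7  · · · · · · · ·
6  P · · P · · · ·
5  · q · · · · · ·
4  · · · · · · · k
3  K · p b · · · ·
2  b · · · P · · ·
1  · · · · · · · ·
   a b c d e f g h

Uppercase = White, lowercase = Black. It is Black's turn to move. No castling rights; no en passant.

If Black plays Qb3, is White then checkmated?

yes

After Qb3: white king on a3; in check: yes, from the black queen on b3.
King squares — a2: attacked by Qb3; b2: attacked by Qb3; b3: attacked by Ba2; a4: attacked by Qb3; b4: attacked by Qb3.
White has no legal moves → checkmate.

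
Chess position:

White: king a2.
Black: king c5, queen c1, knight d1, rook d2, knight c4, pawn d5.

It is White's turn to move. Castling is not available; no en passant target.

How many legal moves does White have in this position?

White to move; king on a2.
In check: yes, from the black rook on d2.
Legal moves: Kb3.
Count: 1.

1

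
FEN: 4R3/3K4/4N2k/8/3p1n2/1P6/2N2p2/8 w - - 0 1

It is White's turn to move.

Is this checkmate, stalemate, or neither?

neither

White to move; white king on d7.
In check: no.
Legal moves for White include: Rh8+, Rg8, Rf8, Rd8, Rc8, Rb8, Ra8, Re7, Kd8, Kc8, Ke7, Kc7, Kd6, Kc6, Nf8, Nd8, Ng7, Nc7, ... (list truncated; more exist).
White has legal moves and is not in check → neither.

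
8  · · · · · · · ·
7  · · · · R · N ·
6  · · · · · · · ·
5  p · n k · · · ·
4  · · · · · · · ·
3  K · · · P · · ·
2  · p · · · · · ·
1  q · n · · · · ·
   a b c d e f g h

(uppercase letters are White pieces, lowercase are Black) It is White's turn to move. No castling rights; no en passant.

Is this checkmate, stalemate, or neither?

White to move; white king on a3.
In check: yes, from the black queen on a1.
King squares — a2: attacked by Qa1; b2: attacked by Qa1; b3: attacked by Nc1; a4: attacked by Qa1; b4: attacked by Pa5.
Legal moves for White: none.
In check with no legal moves → checkmate.

checkmate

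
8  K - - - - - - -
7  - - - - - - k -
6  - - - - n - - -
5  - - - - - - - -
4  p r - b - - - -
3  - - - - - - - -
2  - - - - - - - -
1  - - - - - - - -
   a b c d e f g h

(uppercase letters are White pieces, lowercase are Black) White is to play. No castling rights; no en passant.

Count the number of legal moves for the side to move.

White to move; king on a8.
In check: no.
Legal moves: none.
Count: 0.

0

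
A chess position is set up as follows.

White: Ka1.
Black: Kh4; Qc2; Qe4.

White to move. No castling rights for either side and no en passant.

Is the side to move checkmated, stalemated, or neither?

White to move; white king on a1.
In check: no.
King squares — b1: attacked by Qc2; a2: attacked by Qc2; b2: attacked by Qc2.
Legal moves for White: none.
Not in check and no legal moves → stalemate.

stalemate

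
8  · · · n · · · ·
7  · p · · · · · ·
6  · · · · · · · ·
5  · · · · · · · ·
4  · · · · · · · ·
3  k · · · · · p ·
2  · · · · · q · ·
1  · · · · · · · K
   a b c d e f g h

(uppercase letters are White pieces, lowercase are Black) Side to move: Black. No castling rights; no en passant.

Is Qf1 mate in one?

yes

After Qf1: white king on h1; in check: yes, from the black queen on f1.
King squares — g1: attacked by Qf1; g2: attacked by Qf1; h2: attacked by Pg3.
White has no legal moves → checkmate.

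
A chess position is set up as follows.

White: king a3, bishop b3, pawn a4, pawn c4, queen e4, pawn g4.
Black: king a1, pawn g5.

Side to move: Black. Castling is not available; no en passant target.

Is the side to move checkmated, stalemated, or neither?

stalemate

Black to move; black king on a1.
In check: no.
King squares — b1: attacked by Qe4; a2: attacked by Ka3; b2: attacked by Ka3.
Legal moves for Black: none.
Not in check and no legal moves → stalemate.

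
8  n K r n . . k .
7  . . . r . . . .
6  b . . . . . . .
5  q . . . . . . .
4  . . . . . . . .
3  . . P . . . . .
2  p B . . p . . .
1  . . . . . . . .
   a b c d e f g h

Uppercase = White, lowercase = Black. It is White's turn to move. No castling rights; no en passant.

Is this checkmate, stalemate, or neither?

checkmate

White to move; white king on b8.
In check: yes, from the black rook on c8.
King squares — a7: attacked by Rd7; b7: attacked by Ba6; c7: attacked by Qa5; a8: attacked by Rc8; c8: attacked by Ba6.
Legal moves for White: none.
In check with no legal moves → checkmate.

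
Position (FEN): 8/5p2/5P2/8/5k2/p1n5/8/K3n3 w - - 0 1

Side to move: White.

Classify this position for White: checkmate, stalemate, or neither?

White to move; white king on a1.
In check: no.
King squares — b1: attacked by Nc3; a2: attacked by Nc3; b2: attacked by Pa3.
Legal moves for White: none.
Not in check and no legal moves → stalemate.

stalemate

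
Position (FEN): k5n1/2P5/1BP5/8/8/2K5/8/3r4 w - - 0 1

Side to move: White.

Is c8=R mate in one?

yes

After c8=R: black king on a8; in check: yes, from the white rook on c8.
King squares — a7: attacked by Bb6; b7: attacked by Pc6; b8: attacked by Rc8.
Black has no legal moves → checkmate.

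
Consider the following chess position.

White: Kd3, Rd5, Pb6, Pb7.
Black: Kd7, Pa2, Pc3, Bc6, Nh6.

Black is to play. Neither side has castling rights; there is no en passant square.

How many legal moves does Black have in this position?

Black to move; king on d7.
In check: yes, from the white rook on d5.
Legal moves: Ke8, Ke7, Ke6, Bxd5.
Count: 4.

4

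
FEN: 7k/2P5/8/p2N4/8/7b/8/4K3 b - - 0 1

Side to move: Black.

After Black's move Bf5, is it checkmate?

After Bf5: white king on e1; in check: no.
White is not in check, so this cannot be checkmate.

no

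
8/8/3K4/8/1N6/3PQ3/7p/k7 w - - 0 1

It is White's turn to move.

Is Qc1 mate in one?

After Qc1: black king on a1; in check: yes, from the white queen on c1.
King squares — b1: attacked by Qc1; a2: attacked by Nb4; b2: attacked by Qc1.
Black has no legal moves → checkmate.

yes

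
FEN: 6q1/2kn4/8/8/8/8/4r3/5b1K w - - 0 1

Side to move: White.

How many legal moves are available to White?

White to move; king on h1.
In check: no.
Legal moves: none.
Count: 0.

0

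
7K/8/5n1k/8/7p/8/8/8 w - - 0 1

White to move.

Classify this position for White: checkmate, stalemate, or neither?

White to move; white king on h8.
In check: no.
King squares — g7: attacked by Kh6; h7: attacked by Nf6; g8: attacked by Nf6.
Legal moves for White: none.
Not in check and no legal moves → stalemate.

stalemate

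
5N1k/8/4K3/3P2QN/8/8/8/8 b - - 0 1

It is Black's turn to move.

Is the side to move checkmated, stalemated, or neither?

Black to move; black king on h8.
In check: no.
King squares — g7: attacked by Qg5; h7: attacked by Nf8; g8: attacked by Qg5.
Legal moves for Black: none.
Not in check and no legal moves → stalemate.

stalemate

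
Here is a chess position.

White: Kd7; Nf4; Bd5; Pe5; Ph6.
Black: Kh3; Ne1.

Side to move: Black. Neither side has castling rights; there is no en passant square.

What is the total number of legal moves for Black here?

Black to move; king on h3.
In check: yes, from the white knight on f4.
Legal moves: Kh4, Kg4, Kg3, Kh2.
Count: 4.

4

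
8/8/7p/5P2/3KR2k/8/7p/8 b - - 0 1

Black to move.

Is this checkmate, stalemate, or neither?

Black to move; black king on h4.
In check: yes, from the white rook on e4.
King squares — g3: available; h3: available; g4: attacked by Re4; g5: available; h5: available.
Legal moves for Black: Kh5, Kg5, Kh3, Kg3.
Black is in check but has 4 legal moves → neither.

neither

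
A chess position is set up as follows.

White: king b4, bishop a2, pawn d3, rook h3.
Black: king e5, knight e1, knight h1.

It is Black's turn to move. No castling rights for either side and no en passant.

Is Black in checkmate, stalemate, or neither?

neither

Black to move; black king on e5.
In check: no.
Legal moves for Black: Kf6, Kd6, Kf5, Kf4, Kd4, Ng3, Nf2, Nf3, Nxd3+, Ng2, Nc2+.
Black has 11 legal moves and is not in check → neither.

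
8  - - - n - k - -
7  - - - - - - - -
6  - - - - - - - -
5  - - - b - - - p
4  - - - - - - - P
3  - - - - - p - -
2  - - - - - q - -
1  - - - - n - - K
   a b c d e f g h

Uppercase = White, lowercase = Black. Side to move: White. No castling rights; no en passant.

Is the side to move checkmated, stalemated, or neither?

White to move; white king on h1.
In check: no.
King squares — g1: attacked by Qf2; g2: attacked by Ne1; h2: attacked by Qf2.
Legal moves for White: none.
Not in check and no legal moves → stalemate.

stalemate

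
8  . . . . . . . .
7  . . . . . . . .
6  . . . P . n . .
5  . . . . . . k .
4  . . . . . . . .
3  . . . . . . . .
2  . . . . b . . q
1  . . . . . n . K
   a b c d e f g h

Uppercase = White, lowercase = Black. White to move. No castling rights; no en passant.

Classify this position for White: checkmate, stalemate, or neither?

White to move; white king on h1.
In check: yes, from the black queen on h2.
King squares — g1: attacked by Qh2; g2: attacked by Qh2; h2: attacked by Nf1.
Legal moves for White: none.
In check with no legal moves → checkmate.

checkmate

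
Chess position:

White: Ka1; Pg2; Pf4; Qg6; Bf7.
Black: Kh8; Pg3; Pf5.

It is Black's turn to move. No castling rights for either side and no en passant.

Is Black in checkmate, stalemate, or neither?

stalemate

Black to move; black king on h8.
In check: no.
King squares — g7: attacked by Qg6; h7: attacked by Qg6; g8: attacked by Qg6.
Legal moves for Black: none.
Not in check and no legal moves → stalemate.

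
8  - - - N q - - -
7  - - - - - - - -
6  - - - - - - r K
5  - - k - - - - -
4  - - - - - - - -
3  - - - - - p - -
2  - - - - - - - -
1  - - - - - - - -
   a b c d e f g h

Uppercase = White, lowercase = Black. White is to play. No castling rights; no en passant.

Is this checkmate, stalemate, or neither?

White to move; white king on h6.
In check: yes, from the black rook on g6.
Legal moves for White: Kh7, Kh5.
White is in check but has 2 legal moves → neither.

neither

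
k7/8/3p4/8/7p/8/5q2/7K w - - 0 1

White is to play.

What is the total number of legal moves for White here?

White to move; king on h1.
In check: no.
Legal moves: none.
Count: 0.

0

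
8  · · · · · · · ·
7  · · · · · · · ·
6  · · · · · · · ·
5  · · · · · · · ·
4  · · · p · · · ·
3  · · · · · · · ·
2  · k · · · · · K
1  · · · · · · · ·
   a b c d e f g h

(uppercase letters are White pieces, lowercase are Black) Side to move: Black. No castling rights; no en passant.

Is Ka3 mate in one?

After Ka3: white king on h2; in check: no.
White is not in check, so this cannot be checkmate.

no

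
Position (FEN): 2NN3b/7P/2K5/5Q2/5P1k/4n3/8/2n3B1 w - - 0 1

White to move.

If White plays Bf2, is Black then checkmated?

After Bf2: black king on h4; in check: yes, from the white bishop on f2.
King squares — g3: attacked by Bf2; h3: attacked by Qf5; g4: attacked by Qf5; g5: attacked by Pf4; h5: attacked by Qf5.
Black has no legal moves → checkmate.

yes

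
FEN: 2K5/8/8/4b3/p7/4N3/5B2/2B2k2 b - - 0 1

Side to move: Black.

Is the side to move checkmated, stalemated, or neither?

neither

Black to move; black king on f1.
In check: yes, from the white knight on e3.
Legal moves for Black: Kxf2, Ke2.
Black is in check but has 2 legal moves → neither.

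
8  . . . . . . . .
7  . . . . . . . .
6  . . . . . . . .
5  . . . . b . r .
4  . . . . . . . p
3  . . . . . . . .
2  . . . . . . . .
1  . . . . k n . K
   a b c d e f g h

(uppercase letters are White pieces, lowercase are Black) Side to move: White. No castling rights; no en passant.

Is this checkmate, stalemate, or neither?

White to move; white king on h1.
In check: no.
King squares — g1: attacked by Rg5; g2: attacked by Rg5; h2: attacked by Nf1.
Legal moves for White: none.
Not in check and no legal moves → stalemate.

stalemate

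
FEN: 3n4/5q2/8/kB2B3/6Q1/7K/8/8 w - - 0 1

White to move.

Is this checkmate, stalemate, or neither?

neither

White to move; white king on h3.
In check: no.
Legal moves for White include: Bh8, Bb8, Bg7, Bc7+, Bf6, Bd6, Bf4, Bd4, Bg3, Bc3+, Bh2, Bb2, Ba1, Be8, Bd7, Bc6, Ba6, Bc4, ... (list truncated; more exist).
White has legal moves and is not in check → neither.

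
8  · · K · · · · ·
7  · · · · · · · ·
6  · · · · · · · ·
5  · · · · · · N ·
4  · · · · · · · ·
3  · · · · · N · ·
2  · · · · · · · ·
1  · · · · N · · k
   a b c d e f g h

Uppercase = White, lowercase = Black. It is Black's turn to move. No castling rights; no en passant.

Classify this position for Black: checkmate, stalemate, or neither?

stalemate

Black to move; black king on h1.
In check: no.
King squares — g1: attacked by Nf3; g2: attacked by Ne1; h2: attacked by Nf3.
Legal moves for Black: none.
Not in check and no legal moves → stalemate.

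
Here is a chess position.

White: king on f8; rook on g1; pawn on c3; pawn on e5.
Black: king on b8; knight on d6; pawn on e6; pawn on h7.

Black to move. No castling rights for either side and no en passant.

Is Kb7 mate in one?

After Kb7: white king on f8; in check: no.
White is not in check, so this cannot be checkmate.

no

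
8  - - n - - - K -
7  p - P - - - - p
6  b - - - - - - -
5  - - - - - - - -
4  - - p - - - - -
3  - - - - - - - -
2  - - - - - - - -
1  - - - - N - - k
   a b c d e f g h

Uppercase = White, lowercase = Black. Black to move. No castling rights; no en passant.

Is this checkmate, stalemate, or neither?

neither

Black to move; black king on h1.
In check: no.
Legal moves for Black: Ne7+, Nd6, Nb6, Bb7, Bb5, Kh2, Kg1, h6, c3, h5.
Black has 10 legal moves and is not in check → neither.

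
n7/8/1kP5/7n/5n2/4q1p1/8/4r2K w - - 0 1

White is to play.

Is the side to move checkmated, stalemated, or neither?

White to move; white king on h1.
In check: yes, from the black rook on e1.
King squares — g1: attacked by Re1; g2: attacked by Nf4; h2: attacked by Pg3.
Legal moves for White: none.
In check with no legal moves → checkmate.

checkmate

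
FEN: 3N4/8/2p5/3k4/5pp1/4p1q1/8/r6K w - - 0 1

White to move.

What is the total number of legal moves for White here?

0

White to move; king on h1.
In check: yes, from the black rook on a1.
Legal moves: none.
Count: 0.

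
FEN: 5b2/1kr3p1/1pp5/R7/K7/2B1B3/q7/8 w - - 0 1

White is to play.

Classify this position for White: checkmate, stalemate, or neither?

checkmate

White to move; white king on a4.
In check: yes, from the black queen on a2.
King squares — a3: attacked by Qa2; b3: attacked by Qa2; b4: attacked by Bf8; a5: own rook; b5: attacked by Pc6.
Legal moves for White: none.
In check with no legal moves → checkmate.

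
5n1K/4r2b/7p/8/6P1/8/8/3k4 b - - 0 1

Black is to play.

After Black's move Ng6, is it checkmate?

yes

After Ng6: white king on h8; in check: yes, from the black knight on g6.
King squares — g7: attacked by Re7; h7: attacked by Re7; g8: attacked by Bh7.
White has no legal moves → checkmate.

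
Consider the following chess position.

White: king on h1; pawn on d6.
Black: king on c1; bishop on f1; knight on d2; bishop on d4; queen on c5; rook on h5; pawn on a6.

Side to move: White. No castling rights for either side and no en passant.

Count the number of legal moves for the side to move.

0

White to move; king on h1.
In check: yes, from the black rook on h5.
Legal moves: none.
Count: 0.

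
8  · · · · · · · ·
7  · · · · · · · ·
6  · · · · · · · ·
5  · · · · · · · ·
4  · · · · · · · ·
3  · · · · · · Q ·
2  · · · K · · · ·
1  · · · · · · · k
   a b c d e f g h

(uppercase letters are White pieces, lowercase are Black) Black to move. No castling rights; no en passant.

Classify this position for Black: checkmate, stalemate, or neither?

Black to move; black king on h1.
In check: no.
King squares — g1: attacked by Qg3; g2: attacked by Qg3; h2: attacked by Qg3.
Legal moves for Black: none.
Not in check and no legal moves → stalemate.

stalemate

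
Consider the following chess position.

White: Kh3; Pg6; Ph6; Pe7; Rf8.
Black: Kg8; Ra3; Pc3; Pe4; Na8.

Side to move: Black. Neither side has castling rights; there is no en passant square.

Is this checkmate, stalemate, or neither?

checkmate

Black to move; black king on g8.
In check: yes, from the white rook on f8.
King squares — f7: attacked by Pg6; g7: attacked by Ph6; h7: attacked by Pg6; f8: attacked by Pe7; h8: attacked by Rf8.
Legal moves for Black: none.
In check with no legal moves → checkmate.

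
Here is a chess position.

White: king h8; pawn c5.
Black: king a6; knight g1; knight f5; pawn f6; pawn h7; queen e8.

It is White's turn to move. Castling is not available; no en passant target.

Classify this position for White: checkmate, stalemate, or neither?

neither

White to move; white king on h8.
In check: yes, from the black queen on e8.
King squares — g7: attacked by Nf5; h7: available; g8: attacked by Qe8.
Legal moves for White: Kxh7.
White is in check but has 1 legal move → neither.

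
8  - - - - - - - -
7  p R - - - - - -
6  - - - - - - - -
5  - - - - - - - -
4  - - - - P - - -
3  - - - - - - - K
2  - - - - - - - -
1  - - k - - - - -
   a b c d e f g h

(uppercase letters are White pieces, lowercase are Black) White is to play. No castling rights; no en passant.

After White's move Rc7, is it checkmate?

After Rc7: black king on c1; in check: yes, from the white rook on c7.
Black has 4 legal replies: Kd2, Kb2, Kd1, Kb1.
In check but a legal move exists → not checkmate.

no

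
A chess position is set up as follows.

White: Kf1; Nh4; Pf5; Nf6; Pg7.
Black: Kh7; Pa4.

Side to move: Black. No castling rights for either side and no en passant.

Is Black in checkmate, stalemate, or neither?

Black to move; black king on h7.
In check: yes, from the white knight on f6.
King squares — g6: attacked by Nh4; h6: available; g7: available; g8: attacked by Nf6; h8: attacked by Pg7.
Legal moves for Black: Kxg7, Kh6.
Black is in check but has 2 legal moves → neither.

neither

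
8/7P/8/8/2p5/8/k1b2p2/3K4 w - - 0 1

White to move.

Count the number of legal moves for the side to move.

4

White to move; king on d1.
In check: yes, from the black bishop on c2.
Legal moves: Ke2, Kd2, Kxc2, Kc1.
Count: 4.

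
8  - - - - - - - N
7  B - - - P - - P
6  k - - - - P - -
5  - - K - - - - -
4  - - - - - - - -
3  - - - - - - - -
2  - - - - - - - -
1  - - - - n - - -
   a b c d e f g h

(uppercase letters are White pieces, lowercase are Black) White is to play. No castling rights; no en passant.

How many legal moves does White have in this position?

15

White to move; king on c5.
In check: no.
Legal moves: Nf7, Ng6, Bb8, Bb6, Kd6, Kc6, Kd5, Kd4, Kc4, Kb4, e8=Q, e8=R, e8=B, e8=N, f7.
Count: 15.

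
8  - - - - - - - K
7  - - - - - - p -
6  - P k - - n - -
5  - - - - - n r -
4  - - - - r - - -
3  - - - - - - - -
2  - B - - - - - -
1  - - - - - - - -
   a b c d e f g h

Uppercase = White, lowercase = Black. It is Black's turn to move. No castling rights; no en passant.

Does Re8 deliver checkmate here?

yes

After Re8: white king on h8; in check: yes, from the black rook on e8.
King squares — g7: attacked by Nf5; h7: attacked by Nf6; g8: attacked by Nf6.
White has no legal moves → checkmate.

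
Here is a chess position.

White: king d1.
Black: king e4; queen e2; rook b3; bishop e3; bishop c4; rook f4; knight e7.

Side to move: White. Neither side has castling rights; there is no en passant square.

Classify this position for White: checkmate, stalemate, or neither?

checkmate

White to move; white king on d1.
In check: yes, from the black queen on e2.
King squares — c1: attacked by Be3; e1: attacked by Qe2; c2: attacked by Qe2; d2: attacked by Qe2; e2: attacked by Bc4.
Legal moves for White: none.
In check with no legal moves → checkmate.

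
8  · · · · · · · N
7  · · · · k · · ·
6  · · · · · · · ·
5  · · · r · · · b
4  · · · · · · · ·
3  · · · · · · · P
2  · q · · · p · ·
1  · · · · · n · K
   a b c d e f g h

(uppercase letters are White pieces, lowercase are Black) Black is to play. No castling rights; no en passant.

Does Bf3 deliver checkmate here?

yes

After Bf3: white king on h1; in check: yes, from the black bishop on f3.
King squares — g1: attacked by Pf2; g2: attacked by Bf3; h2: attacked by Nf1.
White has no legal moves → checkmate.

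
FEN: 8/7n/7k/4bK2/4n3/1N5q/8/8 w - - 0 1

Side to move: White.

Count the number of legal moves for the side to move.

White to move; king on f5.
In check: yes, from the black queen on h3.
Legal moves: Kxe5, Kxe4.
Count: 2.

2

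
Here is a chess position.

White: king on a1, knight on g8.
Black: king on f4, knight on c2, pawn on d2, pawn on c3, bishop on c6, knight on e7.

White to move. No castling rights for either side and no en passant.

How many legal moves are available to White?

White to move; king on a1.
In check: yes, from the black knight on c2.
Legal moves: Ka2, Kb1.
Count: 2.

2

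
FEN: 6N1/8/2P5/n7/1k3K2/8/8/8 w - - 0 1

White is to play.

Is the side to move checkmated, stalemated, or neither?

White to move; white king on f4.
In check: no.
Legal moves for White: Ne7, Nh6, Nf6, Kg5, Kf5, Ke5, Kg4, Ke4, Kg3, Kf3, Ke3, c7.
White has 12 legal moves and is not in check → neither.

neither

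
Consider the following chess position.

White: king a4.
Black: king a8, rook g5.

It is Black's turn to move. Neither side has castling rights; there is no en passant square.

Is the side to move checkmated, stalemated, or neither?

Black to move; black king on a8.
In check: no.
Legal moves for Black: Kb8, Kb7, Ka7, Rg8, Rg7, Rg6, Rh5, Rf5, Re5, Rd5, Rc5, Rb5, Ra5+, Rg4+, Rg3, Rg2, Rg1.
Black has 17 legal moves and is not in check → neither.

neither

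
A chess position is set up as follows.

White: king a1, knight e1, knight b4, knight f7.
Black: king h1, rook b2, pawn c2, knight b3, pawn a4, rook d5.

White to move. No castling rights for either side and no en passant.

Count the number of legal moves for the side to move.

1

White to move; king on a1.
In check: yes, from the black knight on b3.
Legal moves: Kxb2.
Count: 1.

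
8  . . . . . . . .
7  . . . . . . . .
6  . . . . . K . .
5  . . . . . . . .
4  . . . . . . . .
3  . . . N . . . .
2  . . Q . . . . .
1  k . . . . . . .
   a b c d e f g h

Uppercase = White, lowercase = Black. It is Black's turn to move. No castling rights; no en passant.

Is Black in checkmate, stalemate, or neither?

Black to move; black king on a1.
In check: no.
King squares — b1: attacked by Qc2; a2: attacked by Qc2; b2: attacked by Qc2.
Legal moves for Black: none.
Not in check and no legal moves → stalemate.

stalemate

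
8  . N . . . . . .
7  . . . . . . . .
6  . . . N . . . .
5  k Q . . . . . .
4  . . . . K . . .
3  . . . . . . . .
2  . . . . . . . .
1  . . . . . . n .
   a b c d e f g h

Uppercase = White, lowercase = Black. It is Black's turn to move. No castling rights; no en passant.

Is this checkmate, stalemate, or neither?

Black to move; black king on a5.
In check: yes, from the white queen on b5.
King squares — a4: attacked by Qb5; b4: attacked by Qb5; b5: attacked by Nd6; a6: attacked by Qb5; b6: attacked by Qb5.
Legal moves for Black: none.
In check with no legal moves → checkmate.

checkmate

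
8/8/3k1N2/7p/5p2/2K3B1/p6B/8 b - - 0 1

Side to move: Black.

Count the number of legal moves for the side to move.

12

Black to move; king on d6.
In check: no.
Legal moves: Ke7, Kc7, Ke6, Kc6, Ke5, Kc5, fxg3, h4, a1=Q+, a1=R, a1=B+, a1=N.
Count: 12.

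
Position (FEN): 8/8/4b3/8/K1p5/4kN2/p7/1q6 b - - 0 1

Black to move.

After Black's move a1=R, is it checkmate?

yes

After a1=R: white king on a4; in check: yes, from the black rook on a1.
King squares — a3: attacked by Ra1; b3: attacked by Qb1; b4: attacked by Qb1; a5: attacked by Ra1; b5: attacked by Qb1.
White has no legal moves → checkmate.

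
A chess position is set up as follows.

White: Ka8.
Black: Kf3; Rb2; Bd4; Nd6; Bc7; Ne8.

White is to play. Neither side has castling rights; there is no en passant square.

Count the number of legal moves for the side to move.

White to move; king on a8.
In check: no.
Legal moves: none.
Count: 0.

0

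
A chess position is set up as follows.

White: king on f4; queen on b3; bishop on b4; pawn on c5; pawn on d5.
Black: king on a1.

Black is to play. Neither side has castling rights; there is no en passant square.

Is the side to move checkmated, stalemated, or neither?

Black to move; black king on a1.
In check: no.
King squares — b1: attacked by Qb3; a2: attacked by Qb3; b2: attacked by Qb3.
Legal moves for Black: none.
Not in check and no legal moves → stalemate.

stalemate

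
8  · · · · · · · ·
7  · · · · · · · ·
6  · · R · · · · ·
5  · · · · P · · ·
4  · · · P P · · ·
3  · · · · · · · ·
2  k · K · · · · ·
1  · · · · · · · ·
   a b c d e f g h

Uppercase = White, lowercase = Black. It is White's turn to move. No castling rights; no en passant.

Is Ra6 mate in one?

After Ra6: black king on a2; in check: yes, from the white rook on a6.
King squares — a1: attacked by Ra6; b1: attacked by Kc2; b2: attacked by Kc2; a3: attacked by Ra6; b3: attacked by Kc2.
Black has no legal moves → checkmate.

yes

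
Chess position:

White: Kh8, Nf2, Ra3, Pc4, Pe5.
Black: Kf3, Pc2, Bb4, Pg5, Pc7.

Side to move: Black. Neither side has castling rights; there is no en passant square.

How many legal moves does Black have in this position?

Black to move; king on f3.
In check: yes, from the white rook on a3.
Legal moves: Kf4, Kg2, Kxf2, Ke2, Bc3, Bxa3.
Count: 6.

6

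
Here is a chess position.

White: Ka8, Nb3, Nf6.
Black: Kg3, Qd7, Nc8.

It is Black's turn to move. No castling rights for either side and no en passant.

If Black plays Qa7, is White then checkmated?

yes

After Qa7: white king on a8; in check: yes, from the black queen on a7.
King squares — a7: attacked by Nc8; b7: attacked by Qa7; b8: attacked by Qa7.
White has no legal moves → checkmate.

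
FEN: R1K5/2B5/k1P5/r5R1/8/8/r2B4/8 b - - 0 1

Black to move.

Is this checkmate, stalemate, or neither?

Black to move; black king on a6.
In check: yes, from the white rook on a8.
King squares — a5: own rook; b5: attacked by Rg5; b6: attacked by Bc7; a7: attacked by Ra8; b7: attacked by Pc6.
Legal moves for Black: none.
In check with no legal moves → checkmate.

checkmate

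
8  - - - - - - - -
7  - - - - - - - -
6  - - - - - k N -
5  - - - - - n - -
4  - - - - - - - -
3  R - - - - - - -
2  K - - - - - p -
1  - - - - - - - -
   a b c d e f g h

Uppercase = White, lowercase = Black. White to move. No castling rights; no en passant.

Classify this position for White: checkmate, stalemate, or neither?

White to move; white king on a2.
In check: no.
Legal moves for White include: Nh8, Nf8, Ne7, Ne5, Nh4, Nf4, Ra8, Ra7, Ra6+, Ra5, Ra4, Rh3, Rg3, Rf3, Re3, Rd3, Rc3, Rb3, ... (list truncated; more exist).
White has legal moves and is not in check → neither.

neither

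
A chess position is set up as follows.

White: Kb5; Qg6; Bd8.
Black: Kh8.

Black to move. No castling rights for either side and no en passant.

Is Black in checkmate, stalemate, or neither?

Black to move; black king on h8.
In check: no.
King squares — g7: attacked by Qg6; h7: attacked by Qg6; g8: attacked by Qg6.
Legal moves for Black: none.
Not in check and no legal moves → stalemate.

stalemate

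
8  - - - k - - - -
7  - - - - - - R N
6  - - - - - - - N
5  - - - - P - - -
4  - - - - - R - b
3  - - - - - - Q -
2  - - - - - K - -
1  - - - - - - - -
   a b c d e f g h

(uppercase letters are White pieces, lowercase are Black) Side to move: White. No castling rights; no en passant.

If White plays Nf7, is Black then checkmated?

After Nf7: black king on d8; in check: yes, from the white knight on f7.
Black has 5 legal replies: Ke8, Kc8, Ke7, Kd7, Kc7.
In check but a legal move exists → not checkmate.

no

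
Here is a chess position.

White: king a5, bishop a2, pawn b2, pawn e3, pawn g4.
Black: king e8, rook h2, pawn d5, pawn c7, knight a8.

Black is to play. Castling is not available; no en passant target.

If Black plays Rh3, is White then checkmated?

no

After Rh3: white king on a5; in check: no.
White is not in check, so this cannot be checkmate.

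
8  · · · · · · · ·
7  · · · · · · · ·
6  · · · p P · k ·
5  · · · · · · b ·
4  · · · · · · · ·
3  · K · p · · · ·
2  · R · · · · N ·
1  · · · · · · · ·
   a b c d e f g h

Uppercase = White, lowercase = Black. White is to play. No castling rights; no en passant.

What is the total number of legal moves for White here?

17

White to move; king on b3.
In check: no.
Legal moves: Kc4, Kb4, Ka4, Kc3, Ka3, Ka2, Nh4+, Nf4+, Ne3, Ne1, Rf2, Re2, Rd2, Rc2, Ra2, Rb1, e7.
Count: 17.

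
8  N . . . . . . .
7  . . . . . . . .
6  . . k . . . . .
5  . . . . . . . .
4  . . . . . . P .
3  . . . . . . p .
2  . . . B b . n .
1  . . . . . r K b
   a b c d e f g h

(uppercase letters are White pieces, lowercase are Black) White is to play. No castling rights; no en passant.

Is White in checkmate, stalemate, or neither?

White to move; white king on g1.
In check: yes, from the black rook on f1.
King squares — f1: attacked by Be2; h1: attacked by Rf1; f2: attacked by Rf1; g2: attacked by Bh1; h2: attacked by Pg3.
Legal moves for White: none.
In check with no legal moves → checkmate.

checkmate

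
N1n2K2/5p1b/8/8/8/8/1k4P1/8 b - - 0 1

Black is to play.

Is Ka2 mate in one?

no

After Ka2: white king on f8; in check: no.
White is not in check, so this cannot be checkmate.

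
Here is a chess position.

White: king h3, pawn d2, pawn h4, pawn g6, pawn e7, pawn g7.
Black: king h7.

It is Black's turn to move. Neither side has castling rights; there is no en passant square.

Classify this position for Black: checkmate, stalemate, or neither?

neither

Black to move; black king on h7.
In check: yes, from the white pawn on g6.
Legal moves for Black: Kg8, Kxg7, Kh6, Kxg6.
Black is in check but has 4 legal moves → neither.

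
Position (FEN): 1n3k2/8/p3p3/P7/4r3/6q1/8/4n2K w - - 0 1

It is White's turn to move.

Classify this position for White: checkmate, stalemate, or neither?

White to move; white king on h1.
In check: no.
King squares — g1: attacked by Qg3; g2: attacked by Ne1; h2: attacked by Qg3.
Legal moves for White: none.
Not in check and no legal moves → stalemate.

stalemate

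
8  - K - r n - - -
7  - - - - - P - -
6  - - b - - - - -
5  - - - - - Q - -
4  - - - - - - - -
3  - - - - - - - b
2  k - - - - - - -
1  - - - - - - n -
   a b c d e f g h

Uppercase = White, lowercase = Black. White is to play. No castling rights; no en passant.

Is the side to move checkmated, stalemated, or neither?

neither

White to move; white king on b8.
In check: yes, from the black rook on d8.
King squares — a7: available; b7: attacked by Bc6; c7: attacked by Ne8; a8: attacked by Bc6; c8: attacked by Rd8.
Legal moves for White: Ka7, Qc8.
White is in check but has 2 legal moves → neither.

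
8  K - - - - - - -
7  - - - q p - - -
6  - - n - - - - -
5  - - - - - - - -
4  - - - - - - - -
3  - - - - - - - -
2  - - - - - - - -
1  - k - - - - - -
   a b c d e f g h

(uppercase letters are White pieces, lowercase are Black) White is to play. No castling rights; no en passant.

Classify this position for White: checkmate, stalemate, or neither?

White to move; white king on a8.
In check: no.
King squares — a7: attacked by Nc6; b7: attacked by Qd7; b8: attacked by Nc6.
Legal moves for White: none.
Not in check and no legal moves → stalemate.

stalemate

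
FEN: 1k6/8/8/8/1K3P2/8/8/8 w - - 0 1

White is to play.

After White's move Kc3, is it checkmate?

After Kc3: black king on b8; in check: no.
Black is not in check, so this cannot be checkmate.

no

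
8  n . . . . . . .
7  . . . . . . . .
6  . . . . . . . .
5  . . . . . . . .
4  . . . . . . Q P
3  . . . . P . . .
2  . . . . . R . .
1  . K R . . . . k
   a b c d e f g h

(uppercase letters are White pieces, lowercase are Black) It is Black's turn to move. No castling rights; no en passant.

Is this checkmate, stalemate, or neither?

checkmate

Black to move; black king on h1.
In check: yes, from the white rook on c1.
King squares — g1: attacked by Rc1; g2: attacked by Rf2; h2: attacked by Rf2.
Legal moves for Black: none.
In check with no legal moves → checkmate.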